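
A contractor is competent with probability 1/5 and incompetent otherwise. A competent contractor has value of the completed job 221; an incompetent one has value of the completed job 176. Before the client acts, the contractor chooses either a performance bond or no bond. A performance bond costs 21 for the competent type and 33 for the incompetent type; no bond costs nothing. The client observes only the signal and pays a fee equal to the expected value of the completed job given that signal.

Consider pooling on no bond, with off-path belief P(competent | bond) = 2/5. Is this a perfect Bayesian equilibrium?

On the equilibrium path (no bond) the client holds the prior 1/5 and pays 1/5·221 + 4/5·176 = 185. Off-path (bond) belief 2/5 gives 2/5·221 + 3/5·176 = 194.
Competent: no bond gives 185 − 0 = 185; bond gives 194 − 21 = 173. Stays. ✓
Incompetent: no bond gives 185 − 0 = 185; bond gives 194 − 33 = 161. Stays. ✓
Beliefs are Bayes-consistent on-path and both types best-respond.

Yes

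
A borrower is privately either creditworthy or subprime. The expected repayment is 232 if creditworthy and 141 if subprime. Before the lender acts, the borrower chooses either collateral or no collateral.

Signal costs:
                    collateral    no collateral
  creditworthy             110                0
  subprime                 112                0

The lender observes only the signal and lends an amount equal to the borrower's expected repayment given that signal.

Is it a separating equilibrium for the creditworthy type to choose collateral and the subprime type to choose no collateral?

No

Under separation the lender infers type exactly: collateral → creditworthy (pays 232), no collateral → subprime (pays 141).
Creditworthy: collateral gives 232 − 110 = 122; no collateral gives 141 − 0 = 141. Would deviate. ✗
Subprime: no collateral gives 141 − 0 = 141; collateral gives 232 − 112 = 120. No deviation. ✓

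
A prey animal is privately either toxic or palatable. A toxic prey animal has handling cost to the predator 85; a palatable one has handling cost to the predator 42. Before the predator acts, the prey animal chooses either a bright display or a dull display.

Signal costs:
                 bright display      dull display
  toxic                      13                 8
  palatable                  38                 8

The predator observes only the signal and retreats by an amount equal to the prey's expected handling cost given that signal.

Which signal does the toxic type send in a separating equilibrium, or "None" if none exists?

Try toxic → bright display, palatable → dull display:
  Under separation the predator infers type exactly: bright display → toxic (pays 85), dull display → palatable (pays 42).
  Toxic: bright display gives 85 − 13 = 72; dull display gives 42 − 8 = 34. No deviation. ✓
  Palatable: dull display gives 42 − 8 = 34; bright display gives 85 − 38 = 47. Would deviate. ✗
Try toxic → dull display, palatable → bright display:
  Under separation the predator infers type exactly: dull display → toxic (pays 85), bright display → palatable (pays 42).
  Toxic: dull display gives 85 − 8 = 77; bright display gives 42 − 13 = 29. No deviation. ✓
  Palatable: bright display gives 42 − 38 = 4; dull display gives 85 − 8 = 77. Would deviate. ✗
Neither assignment is incentive-compatible.

None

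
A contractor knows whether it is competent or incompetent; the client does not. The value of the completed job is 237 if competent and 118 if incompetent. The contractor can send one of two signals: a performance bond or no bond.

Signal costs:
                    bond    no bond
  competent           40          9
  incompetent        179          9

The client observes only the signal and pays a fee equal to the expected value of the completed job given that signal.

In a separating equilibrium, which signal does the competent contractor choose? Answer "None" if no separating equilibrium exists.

Try competent → bond, incompetent → no bond:
  Under separation the client infers type exactly: bond → competent (pays 237), no bond → incompetent (pays 118).
  Competent: bond gives 237 − 40 = 197; no bond gives 118 − 9 = 109. No deviation. ✓
  Incompetent: no bond gives 118 − 9 = 109; bond gives 237 − 179 = 58. No deviation. ✓
Both hold — the competent type sends bond.

bond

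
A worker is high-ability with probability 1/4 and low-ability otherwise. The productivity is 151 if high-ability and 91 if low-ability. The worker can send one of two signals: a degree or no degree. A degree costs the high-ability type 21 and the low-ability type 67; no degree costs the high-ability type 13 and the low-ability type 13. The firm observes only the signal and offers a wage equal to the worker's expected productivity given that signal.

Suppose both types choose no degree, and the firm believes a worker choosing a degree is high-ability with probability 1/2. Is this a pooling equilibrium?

On the equilibrium path (no degree) the firm holds the prior 1/4 and pays 1/4·151 + 3/4·91 = 106. Off-path (degree) belief 1/2 gives 1/2·151 + 1/2·91 = 121.
High-ability: no degree gives 106 − 13 = 93; degree gives 121 − 21 = 100. Deviates. ✗
Low-ability: no degree gives 106 − 13 = 93; degree gives 121 − 67 = 54. Stays. ✓

No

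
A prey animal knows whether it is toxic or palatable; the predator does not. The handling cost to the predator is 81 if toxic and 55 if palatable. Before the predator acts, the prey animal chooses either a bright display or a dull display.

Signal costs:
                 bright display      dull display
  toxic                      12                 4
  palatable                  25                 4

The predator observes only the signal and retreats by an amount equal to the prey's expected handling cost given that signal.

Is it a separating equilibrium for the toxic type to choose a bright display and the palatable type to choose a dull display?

No

If types separate, bright display earns payment 81 and dull display earns 55.
Toxic: bright display gives 81 − 12 = 69; dull display gives 55 − 4 = 51. No deviation. ✓
Palatable: dull display gives 55 − 4 = 51; bright display gives 81 − 25 = 56. Would deviate. ✗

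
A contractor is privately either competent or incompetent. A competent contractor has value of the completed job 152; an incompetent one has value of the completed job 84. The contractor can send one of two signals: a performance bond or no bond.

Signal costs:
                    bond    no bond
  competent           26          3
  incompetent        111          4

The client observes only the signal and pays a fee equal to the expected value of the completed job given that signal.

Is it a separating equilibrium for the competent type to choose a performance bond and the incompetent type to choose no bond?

Yes

Under separation the client infers type exactly: bond → competent (pays 152), no bond → incompetent (pays 84).
Competent: bond gives 152 − 26 = 126; no bond gives 84 − 3 = 81. No deviation. ✓
Incompetent: no bond gives 84 − 4 = 80; bond gives 152 − 111 = 41. No deviation. ✓
Neither type gains from mimicking the other.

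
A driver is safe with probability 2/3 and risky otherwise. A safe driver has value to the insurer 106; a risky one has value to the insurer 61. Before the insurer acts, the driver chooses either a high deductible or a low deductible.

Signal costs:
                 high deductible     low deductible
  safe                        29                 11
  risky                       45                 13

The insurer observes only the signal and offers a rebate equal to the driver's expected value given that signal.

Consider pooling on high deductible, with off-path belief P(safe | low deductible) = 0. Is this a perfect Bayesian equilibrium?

No

At the pooled signal (high deductible) the insurer holds the prior 2/3 and pays 2/3·106 + 1/3·61 = 91. Off-path (low deductible) belief 0 gives 0·106 + 1·61 = 61.
Safe: high deductible gives 91 − 29 = 62; low deductible gives 61 − 11 = 50. Stays. ✓
Risky: high deductible gives 91 − 45 = 46; low deductible gives 61 − 13 = 48. Deviates. ✗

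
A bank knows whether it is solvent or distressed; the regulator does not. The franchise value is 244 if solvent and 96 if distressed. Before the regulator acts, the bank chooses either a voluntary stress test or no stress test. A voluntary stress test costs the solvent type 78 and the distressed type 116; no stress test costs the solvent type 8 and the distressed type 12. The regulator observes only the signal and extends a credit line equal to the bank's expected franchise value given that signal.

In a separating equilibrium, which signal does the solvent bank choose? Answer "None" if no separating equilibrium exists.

Try solvent → stress test, distressed → no stress test:
  If types separate, stress test earns payment 244 and no stress test earns 96.
  Solvent: stress test gives 244 − 78 = 166; no stress test gives 96 − 8 = 88. No deviation. ✓
  Distressed: no stress test gives 96 − 12 = 84; stress test gives 244 − 116 = 128. Would deviate. ✗
Try solvent → no stress test, distressed → stress test:
  If types separate, no stress test earns payment 244 and stress test earns 96.
  Solvent: no stress test gives 244 − 8 = 236; stress test gives 96 − 78 = 18. No deviation. ✓
  Distressed: stress test gives 96 − 116 = -20; no stress test gives 244 − 12 = 232. Would deviate. ✗
Neither assignment is incentive-compatible.

None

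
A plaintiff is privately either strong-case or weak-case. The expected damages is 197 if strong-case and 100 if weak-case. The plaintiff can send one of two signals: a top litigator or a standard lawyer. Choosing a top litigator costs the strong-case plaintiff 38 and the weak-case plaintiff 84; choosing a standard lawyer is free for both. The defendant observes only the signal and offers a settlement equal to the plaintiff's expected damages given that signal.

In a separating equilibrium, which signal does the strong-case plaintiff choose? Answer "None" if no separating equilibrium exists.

None

Try strong-case → top litigator, weak-case → standard lawyer:
  Under separation the defendant infers type exactly: top litigator → strong-case (pays 197), standard lawyer → weak-case (pays 100).
  Strong-case: top litigator gives 197 − 38 = 159; standard lawyer gives 100 − 0 = 100. No deviation. ✓
  Weak-case: standard lawyer gives 100 − 0 = 100; top litigator gives 197 − 84 = 113. Would deviate. ✗
Try strong-case → standard lawyer, weak-case → top litigator:
  Under separation the defendant infers type exactly: standard lawyer → strong-case (pays 197), top litigator → weak-case (pays 100).
  Strong-case: standard lawyer gives 197 − 0 = 197; top litigator gives 100 − 38 = 62. No deviation. ✓
  Weak-case: top litigator gives 100 − 84 = 16; standard lawyer gives 197 − 0 = 197. Would deviate. ✗
Neither assignment is incentive-compatible.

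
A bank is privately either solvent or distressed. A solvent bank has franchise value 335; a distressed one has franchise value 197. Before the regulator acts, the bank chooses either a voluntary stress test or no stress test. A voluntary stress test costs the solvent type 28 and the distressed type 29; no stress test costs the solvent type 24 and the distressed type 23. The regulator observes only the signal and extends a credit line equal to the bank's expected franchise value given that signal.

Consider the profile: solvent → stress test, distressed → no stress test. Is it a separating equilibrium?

No

Under separation the regulator infers type exactly: stress test → solvent (pays 335), no stress test → distressed (pays 197).
Solvent: stress test gives 335 − 28 = 307; no stress test gives 197 − 24 = 173. No deviation. ✓
Distressed: no stress test gives 197 − 23 = 174; stress test gives 335 − 29 = 306. Would deviate. ✗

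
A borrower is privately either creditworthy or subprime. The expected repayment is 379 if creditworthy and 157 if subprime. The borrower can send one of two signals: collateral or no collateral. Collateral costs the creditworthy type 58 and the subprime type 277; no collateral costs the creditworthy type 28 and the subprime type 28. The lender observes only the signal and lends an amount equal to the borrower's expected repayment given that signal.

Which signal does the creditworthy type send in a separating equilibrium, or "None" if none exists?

collateral

Try creditworthy → collateral, subprime → no collateral:
  If types separate, collateral earns payment 379 and no collateral earns 157.
  Creditworthy: collateral gives 379 − 58 = 321; no collateral gives 157 − 28 = 129. No deviation. ✓
  Subprime: no collateral gives 157 − 28 = 129; collateral gives 379 − 277 = 102. No deviation. ✓
Both hold — the creditworthy type sends collateral.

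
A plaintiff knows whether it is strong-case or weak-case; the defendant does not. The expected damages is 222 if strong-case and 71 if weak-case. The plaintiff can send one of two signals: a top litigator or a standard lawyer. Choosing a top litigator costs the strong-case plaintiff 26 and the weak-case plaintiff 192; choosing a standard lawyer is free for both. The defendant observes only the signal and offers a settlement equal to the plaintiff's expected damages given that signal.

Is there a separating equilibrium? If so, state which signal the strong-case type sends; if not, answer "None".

top litigator

Try strong-case → top litigator, weak-case → standard lawyer:
  Under separation the defendant infers type exactly: top litigator → strong-case (pays 222), standard lawyer → weak-case (pays 71).
  Strong-case: top litigator gives 222 − 26 = 196; standard lawyer gives 71 − 0 = 71. No deviation. ✓
  Weak-case: standard lawyer gives 71 − 0 = 71; top litigator gives 222 − 192 = 30. No deviation. ✓
Both hold — the strong-case type sends top litigator.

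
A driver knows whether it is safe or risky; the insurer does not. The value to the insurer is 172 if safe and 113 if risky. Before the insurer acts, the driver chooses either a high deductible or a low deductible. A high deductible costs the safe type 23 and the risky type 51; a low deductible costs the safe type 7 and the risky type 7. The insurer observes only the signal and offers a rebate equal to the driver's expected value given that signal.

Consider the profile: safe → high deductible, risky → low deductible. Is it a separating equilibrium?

Under separation the insurer infers type exactly: high deductible → safe (pays 172), low deductible → risky (pays 113).
Safe: high deductible gives 172 − 23 = 149; low deductible gives 113 − 7 = 106. No deviation. ✓
Risky: low deductible gives 113 − 7 = 106; high deductible gives 172 − 51 = 121. Would deviate. ✗

No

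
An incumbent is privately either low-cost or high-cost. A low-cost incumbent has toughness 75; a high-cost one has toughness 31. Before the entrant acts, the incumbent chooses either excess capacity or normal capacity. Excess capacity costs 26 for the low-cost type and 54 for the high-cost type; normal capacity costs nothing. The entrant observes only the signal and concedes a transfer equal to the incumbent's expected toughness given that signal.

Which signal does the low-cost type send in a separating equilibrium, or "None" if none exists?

excess capacity

Try low-cost → excess capacity, high-cost → normal capacity:
  If types separate, excess capacity earns payment 75 and normal capacity earns 31.
  Low-cost: excess capacity gives 75 − 26 = 49; normal capacity gives 31 − 0 = 31. No deviation. ✓
  High-cost: normal capacity gives 31 − 0 = 31; excess capacity gives 75 − 54 = 21. No deviation. ✓
Both hold — the low-cost type sends excess capacity.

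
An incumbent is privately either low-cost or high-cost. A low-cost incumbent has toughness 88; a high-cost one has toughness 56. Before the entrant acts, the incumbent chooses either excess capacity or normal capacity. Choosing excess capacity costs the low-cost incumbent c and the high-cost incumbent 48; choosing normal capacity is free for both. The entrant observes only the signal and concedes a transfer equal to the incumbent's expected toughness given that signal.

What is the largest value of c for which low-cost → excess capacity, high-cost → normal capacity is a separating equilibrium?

Under separation: excess capacity → low-cost (pays 88); normal capacity → high-cost (pays 56).
High-cost: 56 − 0 = 56 ≥ 88 − 48 = 40. Holds regardless of c. ✓
Low-cost: 88 − c ≥ 56 − 0, so c ≤ 88 − 56 = 32.

32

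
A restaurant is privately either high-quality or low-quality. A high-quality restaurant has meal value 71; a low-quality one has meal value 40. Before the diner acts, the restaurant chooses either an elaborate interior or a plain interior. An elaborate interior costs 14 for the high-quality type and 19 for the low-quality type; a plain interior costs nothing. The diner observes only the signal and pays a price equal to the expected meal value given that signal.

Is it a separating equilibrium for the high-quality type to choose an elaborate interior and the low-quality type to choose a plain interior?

If types separate, elaborate interior earns payment 71 and plain interior earns 40.
High-quality: elaborate interior gives 71 − 14 = 57; plain interior gives 40 − 0 = 40. No deviation. ✓
Low-quality: plain interior gives 40 − 0 = 40; elaborate interior gives 71 − 19 = 52. Would deviate. ✗

No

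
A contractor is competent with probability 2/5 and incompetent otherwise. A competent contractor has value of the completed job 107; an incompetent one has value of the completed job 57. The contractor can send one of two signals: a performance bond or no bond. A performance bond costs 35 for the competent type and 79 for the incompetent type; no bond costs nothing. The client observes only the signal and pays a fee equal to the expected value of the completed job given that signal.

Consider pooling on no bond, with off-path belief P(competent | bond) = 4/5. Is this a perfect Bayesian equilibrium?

At the pooled signal (no bond) the client holds the prior 2/5 and pays 2/5·107 + 3/5·57 = 77. Off-path (bond) belief 4/5 gives 4/5·107 + 1/5·57 = 97.
Competent: no bond gives 77 − 0 = 77; bond gives 97 − 35 = 62. Stays. ✓
Incompetent: no bond gives 77 − 0 = 77; bond gives 97 − 79 = 18. Stays. ✓

Yes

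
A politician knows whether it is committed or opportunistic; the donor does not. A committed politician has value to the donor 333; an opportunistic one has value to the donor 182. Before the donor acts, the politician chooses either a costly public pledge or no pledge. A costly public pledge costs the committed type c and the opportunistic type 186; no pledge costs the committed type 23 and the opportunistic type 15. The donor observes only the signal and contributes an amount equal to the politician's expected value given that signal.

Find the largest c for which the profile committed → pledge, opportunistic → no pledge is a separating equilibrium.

Under separation: pledge → committed (pays 333); no pledge → opportunistic (pays 182).
Opportunistic: 182 − 15 = 167 ≥ 333 − 186 = 147. Holds regardless of c. ✓
Committed: 333 − c ≥ 182 − 23, so c ≤ 333 − 159 = 174.

174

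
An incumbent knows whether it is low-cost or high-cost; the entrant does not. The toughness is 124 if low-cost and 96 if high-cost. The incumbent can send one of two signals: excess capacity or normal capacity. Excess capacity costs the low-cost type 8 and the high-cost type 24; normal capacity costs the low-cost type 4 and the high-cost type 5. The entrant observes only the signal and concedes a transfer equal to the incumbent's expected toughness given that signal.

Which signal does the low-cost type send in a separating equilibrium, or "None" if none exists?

None

Try low-cost → excess capacity, high-cost → normal capacity:
  If types separate, excess capacity earns payment 124 and normal capacity earns 96.
  Low-cost: excess capacity gives 124 − 8 = 116; normal capacity gives 96 − 4 = 92. No deviation. ✓
  High-cost: normal capacity gives 96 − 5 = 91; excess capacity gives 124 − 24 = 100. Would deviate. ✗
Try low-cost → normal capacity, high-cost → excess capacity:
  If types separate, normal capacity earns payment 124 and excess capacity earns 96.
  Low-cost: normal capacity gives 124 − 4 = 120; excess capacity gives 96 − 8 = 88. No deviation. ✓
  High-cost: excess capacity gives 96 − 24 = 72; normal capacity gives 124 − 5 = 119. Would deviate. ✗
Neither assignment is incentive-compatible.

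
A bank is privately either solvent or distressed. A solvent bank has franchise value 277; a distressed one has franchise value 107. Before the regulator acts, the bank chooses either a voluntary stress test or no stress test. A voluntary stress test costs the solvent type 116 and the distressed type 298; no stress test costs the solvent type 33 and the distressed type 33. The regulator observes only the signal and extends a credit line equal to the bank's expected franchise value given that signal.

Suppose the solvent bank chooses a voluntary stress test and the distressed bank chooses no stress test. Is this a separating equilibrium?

Under separation the regulator infers type exactly: stress test → solvent (pays 277), no stress test → distressed (pays 107).
Solvent: stress test gives 277 − 116 = 161; no stress test gives 107 − 33 = 74. No deviation. ✓
Distressed: no stress test gives 107 − 33 = 74; stress test gives 277 − 298 = -21. No deviation. ✓
Neither type gains from mimicking the other.

Yes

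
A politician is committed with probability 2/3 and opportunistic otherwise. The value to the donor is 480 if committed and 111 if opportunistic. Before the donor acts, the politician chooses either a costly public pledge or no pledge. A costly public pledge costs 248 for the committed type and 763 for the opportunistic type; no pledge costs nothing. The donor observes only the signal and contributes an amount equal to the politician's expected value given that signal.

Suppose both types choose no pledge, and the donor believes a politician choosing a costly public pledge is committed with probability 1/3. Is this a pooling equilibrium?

Yes

On the equilibrium path (no pledge) the donor holds the prior 2/3 and pays 2/3·480 + 1/3·111 = 357. Off-path (pledge) belief 1/3 gives 1/3·480 + 2/3·111 = 234.
Committed: no pledge gives 357 − 0 = 357; pledge gives 234 − 248 = -14. Stays. ✓
Opportunistic: no pledge gives 357 − 0 = 357; pledge gives 234 − 763 = -529. Stays. ✓
Beliefs are Bayes-consistent on-path and both types best-respond.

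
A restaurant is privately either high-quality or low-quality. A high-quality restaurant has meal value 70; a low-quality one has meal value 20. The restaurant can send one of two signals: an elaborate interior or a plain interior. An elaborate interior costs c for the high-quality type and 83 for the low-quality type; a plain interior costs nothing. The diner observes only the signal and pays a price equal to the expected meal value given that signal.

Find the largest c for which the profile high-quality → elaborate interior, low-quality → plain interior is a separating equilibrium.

50

Under separation: elaborate interior → high-quality (pays 70); plain interior → low-quality (pays 20).
Low-quality: 20 − 0 = 20 ≥ 70 − 83 = -13. Holds regardless of c. ✓
High-quality: 70 − c ≥ 20 − 0, so c ≤ 70 − 20 = 50.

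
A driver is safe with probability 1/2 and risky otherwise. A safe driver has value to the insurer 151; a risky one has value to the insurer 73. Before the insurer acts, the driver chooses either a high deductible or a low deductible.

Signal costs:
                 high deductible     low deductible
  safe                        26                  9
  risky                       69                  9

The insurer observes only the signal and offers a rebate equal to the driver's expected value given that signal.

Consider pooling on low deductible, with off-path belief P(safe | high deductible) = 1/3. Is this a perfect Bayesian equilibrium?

Yes

At the pooled signal (low deductible) the insurer holds the prior 1/2 and pays 1/2·151 + 1/2·73 = 112. Off-path (high deductible) belief 1/3 gives 1/3·151 + 2/3·73 = 99.
Safe: low deductible gives 112 − 9 = 103; high deductible gives 99 − 26 = 73. Stays. ✓
Risky: low deductible gives 112 − 9 = 103; high deductible gives 99 − 69 = 30. Stays. ✓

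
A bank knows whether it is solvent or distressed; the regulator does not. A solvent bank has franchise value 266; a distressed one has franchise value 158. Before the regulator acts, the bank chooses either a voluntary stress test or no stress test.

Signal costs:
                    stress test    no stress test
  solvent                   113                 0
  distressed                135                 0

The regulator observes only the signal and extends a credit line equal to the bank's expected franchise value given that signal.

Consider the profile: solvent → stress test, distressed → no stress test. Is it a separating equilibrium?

If types separate, stress test earns payment 266 and no stress test earns 158.
Solvent: stress test gives 266 − 113 = 153; no stress test gives 158 − 0 = 158. Would deviate. ✗
Distressed: no stress test gives 158 − 0 = 158; stress test gives 266 − 135 = 131. No deviation. ✓

No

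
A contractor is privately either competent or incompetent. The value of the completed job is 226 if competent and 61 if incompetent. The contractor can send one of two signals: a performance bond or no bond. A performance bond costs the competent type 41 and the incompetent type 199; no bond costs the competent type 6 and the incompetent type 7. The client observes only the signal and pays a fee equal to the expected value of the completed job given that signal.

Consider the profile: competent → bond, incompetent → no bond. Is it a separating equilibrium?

Yes

Under separation the client infers type exactly: bond → competent (pays 226), no bond → incompetent (pays 61).
Competent: bond gives 226 − 41 = 185; no bond gives 61 − 6 = 55. No deviation. ✓
Incompetent: no bond gives 61 − 7 = 54; bond gives 226 − 199 = 27. No deviation. ✓
Both incentive constraints hold.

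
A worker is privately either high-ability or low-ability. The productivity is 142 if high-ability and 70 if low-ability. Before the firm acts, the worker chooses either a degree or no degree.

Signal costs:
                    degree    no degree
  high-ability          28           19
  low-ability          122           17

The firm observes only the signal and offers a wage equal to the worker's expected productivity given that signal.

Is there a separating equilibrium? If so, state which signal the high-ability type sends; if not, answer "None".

degree

Try high-ability → degree, low-ability → no degree:
  If types separate, degree earns payment 142 and no degree earns 70.
  High-ability: degree gives 142 − 28 = 114; no degree gives 70 − 19 = 51. No deviation. ✓
  Low-ability: no degree gives 70 − 17 = 53; degree gives 142 − 122 = 20. No deviation. ✓
Both hold — the high-ability type sends degree.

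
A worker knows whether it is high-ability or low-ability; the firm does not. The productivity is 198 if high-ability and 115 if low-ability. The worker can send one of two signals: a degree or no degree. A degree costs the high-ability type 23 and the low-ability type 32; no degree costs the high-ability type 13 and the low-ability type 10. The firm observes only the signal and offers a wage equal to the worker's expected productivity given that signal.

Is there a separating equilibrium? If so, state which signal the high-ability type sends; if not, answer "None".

Try high-ability → degree, low-ability → no degree:
  If types separate, degree earns payment 198 and no degree earns 115.
  High-ability: degree gives 198 − 23 = 175; no degree gives 115 − 13 = 102. No deviation. ✓
  Low-ability: no degree gives 115 − 10 = 105; degree gives 198 − 32 = 166. Would deviate. ✗
Try high-ability → no degree, low-ability → degree:
  If types separate, no degree earns payment 198 and degree earns 115.
  High-ability: no degree gives 198 − 13 = 185; degree gives 115 − 23 = 92. No deviation. ✓
  Low-ability: degree gives 115 − 32 = 83; no degree gives 198 − 10 = 188. Would deviate. ✗
Neither assignment is incentive-compatible.

None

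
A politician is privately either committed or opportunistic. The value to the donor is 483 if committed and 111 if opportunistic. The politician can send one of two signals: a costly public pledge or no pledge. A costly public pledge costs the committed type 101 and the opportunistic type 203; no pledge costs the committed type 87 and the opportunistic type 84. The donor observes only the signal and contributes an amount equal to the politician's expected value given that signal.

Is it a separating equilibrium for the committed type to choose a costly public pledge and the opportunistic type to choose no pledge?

Under separation the donor infers type exactly: pledge → committed (pays 483), no pledge → opportunistic (pays 111).
Committed: pledge gives 483 − 101 = 382; no pledge gives 111 − 87 = 24. No deviation. ✓
Opportunistic: no pledge gives 111 − 84 = 27; pledge gives 483 − 203 = 280. Would deviate. ✗

No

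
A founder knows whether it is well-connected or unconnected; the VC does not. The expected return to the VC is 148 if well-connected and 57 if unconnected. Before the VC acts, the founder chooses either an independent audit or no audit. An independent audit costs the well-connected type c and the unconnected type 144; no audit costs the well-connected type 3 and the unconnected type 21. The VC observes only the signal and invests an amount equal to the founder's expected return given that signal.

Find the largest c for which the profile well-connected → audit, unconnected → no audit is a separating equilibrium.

94

Under separation: audit → well-connected (pays 148); no audit → unconnected (pays 57).
Unconnected: 57 − 21 = 36 ≥ 148 − 144 = 4. Holds regardless of c. ✓
Well-connected: 148 − c ≥ 57 − 3, so c ≤ 148 − 54 = 94.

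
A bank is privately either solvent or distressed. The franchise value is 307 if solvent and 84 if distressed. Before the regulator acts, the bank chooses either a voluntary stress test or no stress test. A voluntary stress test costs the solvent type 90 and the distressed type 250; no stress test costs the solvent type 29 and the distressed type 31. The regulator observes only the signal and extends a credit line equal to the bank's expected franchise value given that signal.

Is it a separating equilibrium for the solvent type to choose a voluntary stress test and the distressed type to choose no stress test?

No

Under separation the regulator infers type exactly: stress test → solvent (pays 307), no stress test → distressed (pays 84).
Solvent: stress test gives 307 − 90 = 217; no stress test gives 84 − 29 = 55. No deviation. ✓
Distressed: no stress test gives 84 − 31 = 53; stress test gives 307 − 250 = 57. Would deviate. ✗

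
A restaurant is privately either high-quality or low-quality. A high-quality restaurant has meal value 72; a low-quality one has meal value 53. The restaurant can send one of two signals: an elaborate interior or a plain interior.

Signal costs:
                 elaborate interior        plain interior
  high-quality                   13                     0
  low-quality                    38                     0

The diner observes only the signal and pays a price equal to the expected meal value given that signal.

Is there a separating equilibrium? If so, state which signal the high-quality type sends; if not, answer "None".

elaborate interior

Try high-quality → elaborate interior, low-quality → plain interior:
  If types separate, elaborate interior earns payment 72 and plain interior earns 53.
  High-quality: elaborate interior gives 72 − 13 = 59; plain interior gives 53 − 0 = 53. No deviation. ✓
  Low-quality: plain interior gives 53 − 0 = 53; elaborate interior gives 72 − 38 = 34. No deviation. ✓
Both hold — the high-quality type sends elaborate interior.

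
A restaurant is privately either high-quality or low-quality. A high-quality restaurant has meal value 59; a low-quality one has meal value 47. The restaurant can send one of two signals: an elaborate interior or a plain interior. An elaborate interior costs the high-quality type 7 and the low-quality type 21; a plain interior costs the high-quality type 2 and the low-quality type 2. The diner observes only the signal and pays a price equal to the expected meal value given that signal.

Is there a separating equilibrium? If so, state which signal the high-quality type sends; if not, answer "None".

elaborate interior

Try high-quality → elaborate interior, low-quality → plain interior:
  If types separate, elaborate interior earns payment 59 and plain interior earns 47.
  High-quality: elaborate interior gives 59 − 7 = 52; plain interior gives 47 − 2 = 45. No deviation. ✓
  Low-quality: plain interior gives 47 − 2 = 45; elaborate interior gives 59 − 21 = 38. No deviation. ✓
Both hold — the high-quality type sends elaborate interior.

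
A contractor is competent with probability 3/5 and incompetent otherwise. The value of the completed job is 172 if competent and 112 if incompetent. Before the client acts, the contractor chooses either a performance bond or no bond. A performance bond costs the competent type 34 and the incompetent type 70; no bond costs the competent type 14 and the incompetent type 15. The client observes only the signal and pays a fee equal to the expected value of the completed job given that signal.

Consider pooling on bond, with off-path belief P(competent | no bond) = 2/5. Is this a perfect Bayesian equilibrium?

No

At the pooled signal (bond) the client holds the prior 3/5 and pays 3/5·172 + 2/5·112 = 148. Off-path (no bond) belief 2/5 gives 2/5·172 + 3/5·112 = 136.
Competent: bond gives 148 − 34 = 114; no bond gives 136 − 14 = 122. Deviates. ✗
Incompetent: bond gives 148 − 70 = 78; no bond gives 136 − 15 = 121. Deviates. ✗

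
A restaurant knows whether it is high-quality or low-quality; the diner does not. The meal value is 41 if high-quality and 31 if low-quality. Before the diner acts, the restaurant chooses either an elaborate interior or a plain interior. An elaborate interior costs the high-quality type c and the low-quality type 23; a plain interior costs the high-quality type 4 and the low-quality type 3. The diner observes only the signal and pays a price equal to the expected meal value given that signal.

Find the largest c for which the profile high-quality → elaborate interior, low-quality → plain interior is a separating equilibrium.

14

Under separation: elaborate interior → high-quality (pays 41); plain interior → low-quality (pays 31).
Low-quality: 31 − 3 = 28 ≥ 41 − 23 = 18. Holds regardless of c. ✓
High-quality: 41 − c ≥ 31 − 4, so c ≤ 41 − 27 = 14.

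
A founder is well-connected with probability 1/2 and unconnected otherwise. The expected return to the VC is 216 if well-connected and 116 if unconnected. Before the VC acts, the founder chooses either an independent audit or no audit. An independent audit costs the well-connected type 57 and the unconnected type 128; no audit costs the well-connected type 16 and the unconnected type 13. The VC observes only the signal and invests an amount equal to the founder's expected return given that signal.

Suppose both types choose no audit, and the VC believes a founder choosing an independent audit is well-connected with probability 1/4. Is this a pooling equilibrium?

Yes

On the equilibrium path (no audit) the VC holds the prior 1/2 and pays 1/2·216 + 1/2·116 = 166. Off-path (audit) belief 1/4 gives 1/4·216 + 3/4·116 = 141.
Well-connected: no audit gives 166 − 16 = 150; audit gives 141 − 57 = 84. Stays. ✓
Unconnected: no audit gives 166 − 13 = 153; audit gives 141 − 128 = 13. Stays. ✓
Beliefs are Bayes-consistent on-path and both types best-respond.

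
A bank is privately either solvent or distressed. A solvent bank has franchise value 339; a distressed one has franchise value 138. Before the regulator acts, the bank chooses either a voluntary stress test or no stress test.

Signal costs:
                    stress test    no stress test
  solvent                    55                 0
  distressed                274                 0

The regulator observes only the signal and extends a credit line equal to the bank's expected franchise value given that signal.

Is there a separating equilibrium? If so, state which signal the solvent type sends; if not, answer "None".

Try solvent → stress test, distressed → no stress test:
  If types separate, stress test earns payment 339 and no stress test earns 138.
  Solvent: stress test gives 339 − 55 = 284; no stress test gives 138 − 0 = 138. No deviation. ✓
  Distressed: no stress test gives 138 − 0 = 138; stress test gives 339 − 274 = 65. No deviation. ✓
Both hold — the solvent type sends stress test.

stress test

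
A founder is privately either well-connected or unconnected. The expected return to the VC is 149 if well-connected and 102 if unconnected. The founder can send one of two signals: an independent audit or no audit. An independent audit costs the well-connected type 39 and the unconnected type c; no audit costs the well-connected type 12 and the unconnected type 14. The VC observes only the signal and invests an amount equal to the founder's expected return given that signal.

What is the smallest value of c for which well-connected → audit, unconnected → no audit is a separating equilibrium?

61

Under separation: audit → well-connected (pays 149); no audit → unconnected (pays 102).
Well-connected: 149 − 39 = 110 ≥ 102 − 12 = 90. Holds regardless of c. ✓
Unconnected: 102 − 14 ≥ 149 − c, so c ≥ 149 − 88 = 61.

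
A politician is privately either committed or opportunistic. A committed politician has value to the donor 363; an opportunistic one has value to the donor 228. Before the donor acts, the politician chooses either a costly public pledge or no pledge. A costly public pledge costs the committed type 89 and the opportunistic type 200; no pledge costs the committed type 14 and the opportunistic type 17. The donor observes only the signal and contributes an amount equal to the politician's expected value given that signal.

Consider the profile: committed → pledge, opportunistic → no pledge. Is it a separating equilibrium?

If types separate, pledge earns payment 363 and no pledge earns 228.
Committed: pledge gives 363 − 89 = 274; no pledge gives 228 − 14 = 214. No deviation. ✓
Opportunistic: no pledge gives 228 − 17 = 211; pledge gives 363 − 200 = 163. No deviation. ✓
Neither type gains from mimicking the other.

Yes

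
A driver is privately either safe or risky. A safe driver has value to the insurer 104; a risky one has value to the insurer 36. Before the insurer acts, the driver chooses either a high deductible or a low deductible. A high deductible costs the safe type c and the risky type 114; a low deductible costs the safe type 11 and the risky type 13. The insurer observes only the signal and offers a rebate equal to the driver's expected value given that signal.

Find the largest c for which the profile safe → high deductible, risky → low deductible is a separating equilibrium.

Under separation: high deductible → safe (pays 104); low deductible → risky (pays 36).
Risky: 36 − 13 = 23 ≥ 104 − 114 = -10. Holds regardless of c. ✓
Safe: 104 − c ≥ 36 − 11, so c ≤ 104 − 25 = 79.

79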